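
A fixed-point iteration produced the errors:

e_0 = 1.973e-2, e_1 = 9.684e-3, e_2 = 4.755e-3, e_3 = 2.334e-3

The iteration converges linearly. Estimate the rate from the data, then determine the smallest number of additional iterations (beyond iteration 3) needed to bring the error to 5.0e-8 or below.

Rate ρ ≈ e_3/e_2 = 2.334e-3/4.755e-3 = 0.4909.
After j more steps, e_{3+j} ≈ 2.334e-3·ρ^j; need ρ^j ≤ 5.0e-8/2.334e-3 = 2.14225e-05.
j ≥ ln(2.14225e-05)/ln(0.4909) = -10.7511/-0.71151 = 15.110.
So 16 more iterations are needed.

16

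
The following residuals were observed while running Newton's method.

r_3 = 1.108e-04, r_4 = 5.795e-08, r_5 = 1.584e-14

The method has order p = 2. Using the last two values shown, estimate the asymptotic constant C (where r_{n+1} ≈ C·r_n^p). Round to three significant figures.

4.72

C ≈ r_5 / r_4^2
  = 1.584e-14 / (5.795e-08)^2
  = 1.584e-14 / 3.3582e-15 ≈ 4.7168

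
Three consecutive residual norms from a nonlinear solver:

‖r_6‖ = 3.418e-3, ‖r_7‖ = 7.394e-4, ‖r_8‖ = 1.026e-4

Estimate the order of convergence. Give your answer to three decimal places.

p ≈ ln(‖r_8‖/‖r_7‖) / ln(‖r_7‖/‖r_6‖)
  = ln(1.026e-4/7.394e-4) / ln(7.394e-4/3.418e-3)
  = ln(0.138761) / ln(0.216325)
  = -1.975002 / -1.530973 ≈ 1.290031

1.290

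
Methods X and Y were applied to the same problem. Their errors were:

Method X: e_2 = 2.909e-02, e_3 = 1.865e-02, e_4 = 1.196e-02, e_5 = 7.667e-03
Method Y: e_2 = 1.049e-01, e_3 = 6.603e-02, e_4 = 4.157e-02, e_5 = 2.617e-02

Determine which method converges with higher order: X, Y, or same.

Method X: p ≈ ln(7.667e-03/1.196e-02)/ln(1.196e-02/1.865e-02) ≈ 1.00.
Method Y: p ≈ ln(2.617e-02/4.157e-02)/ln(4.157e-02/6.603e-02) ≈ 1.00.
Both orders ≈ 1.0 — effectively the same.

same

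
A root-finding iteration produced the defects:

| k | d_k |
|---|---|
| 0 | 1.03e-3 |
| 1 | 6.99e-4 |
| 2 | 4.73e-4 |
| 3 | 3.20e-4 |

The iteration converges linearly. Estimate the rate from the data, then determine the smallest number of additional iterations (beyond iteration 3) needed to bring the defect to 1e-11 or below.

Rate ρ ≈ d_3/d_2 = 3.20e-4/4.73e-4 = 0.6765.
After j more steps, d_{3+j} ≈ 3.20e-4·ρ^j; need ρ^j ≤ 1e-11/3.20e-4 = 3.125e-08.
j ≥ ln(3.125e-08)/ln(0.6765) = -17.2812/-0.39082 = 44.218.
So 45 more iterations are needed.

45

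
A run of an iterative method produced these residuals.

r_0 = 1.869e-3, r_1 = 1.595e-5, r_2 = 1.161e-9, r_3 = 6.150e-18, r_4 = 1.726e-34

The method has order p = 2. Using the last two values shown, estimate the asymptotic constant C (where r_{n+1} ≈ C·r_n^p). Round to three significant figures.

4.56

C ≈ r_4 / r_3^2
  = 1.726e-34 / (6.150e-18)^2
  = 1.726e-34 / 3.78225e-35 ≈ 4.5634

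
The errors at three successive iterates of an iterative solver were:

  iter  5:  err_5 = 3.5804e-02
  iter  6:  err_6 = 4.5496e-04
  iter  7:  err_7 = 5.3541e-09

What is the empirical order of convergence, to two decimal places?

p ≈ ln(err_7/err_6) / ln(err_6/err_5)
  = ln(5.3541e-09/4.5496e-04) / ln(4.5496e-04/3.5804e-02)
  = ln(1.17683e-05) / ln(0.012707)
  = -11.35010 / -4.36560 ≈ 2.59989

2.60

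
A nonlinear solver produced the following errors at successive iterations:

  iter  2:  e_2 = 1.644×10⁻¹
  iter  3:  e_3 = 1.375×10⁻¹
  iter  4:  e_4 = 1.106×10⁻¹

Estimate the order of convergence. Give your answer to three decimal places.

1.218

p ≈ ln(e_4/e_3) / ln(e_3/e_2)
  = ln(1.106×10⁻¹/1.375×10⁻¹) / ln(1.375×10⁻¹/1.644×10⁻¹)
  = ln(0.804364) / ln(0.836375)
  = -0.217703 / -0.178678 ≈ 1.218410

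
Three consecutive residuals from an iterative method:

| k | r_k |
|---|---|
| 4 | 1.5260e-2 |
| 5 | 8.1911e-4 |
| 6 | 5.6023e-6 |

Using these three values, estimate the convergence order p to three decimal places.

1.704

p ≈ ln(r_6/r_5) / ln(r_5/r_4)
  = ln(5.6023e-6/8.1911e-4) / ln(8.1911e-4/1.5260e-2)
  = ln(0.0068395) / ln(0.0536769)
  = -4.985041 / -2.924773 ≈ 1.704420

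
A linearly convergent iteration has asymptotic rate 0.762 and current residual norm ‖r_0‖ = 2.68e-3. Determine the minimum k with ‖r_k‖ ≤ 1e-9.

After k steps, ‖r_k‖ ≈ 2.68e-3·0.762^k.
Need 0.762^k ≤ 1e-9/2.68e-3 = 3.73134e-07.
k ≥ ln(3.73134e-07)/ln(0.762) = -14.8013/-0.27181 = 54.455.
Smallest integer k = 55.

55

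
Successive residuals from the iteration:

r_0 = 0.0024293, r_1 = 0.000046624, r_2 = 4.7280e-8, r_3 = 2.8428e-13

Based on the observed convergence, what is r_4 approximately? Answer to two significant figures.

First estimate the order: p ≈ ln(r_3/r_2) / ln(r_2/r_1) = ln(2.8428e-13/4.7280e-8)/ln(4.7280e-8/0.000046624) = ln(6.01269e-06)/ln(0.00101407) ≈ 1.7438.
Then r_4 ≈ r_3·(r_3/r_2)^p = 2.8428e-13·(6.01269e-06)^1.7438 = 2.8428e-13·7.86575e-10 ≈ 2.236e-22.

2.2e-22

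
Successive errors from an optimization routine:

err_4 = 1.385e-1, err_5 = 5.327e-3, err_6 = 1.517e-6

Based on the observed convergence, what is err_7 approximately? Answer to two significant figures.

2.0e-15

First estimate the order: p ≈ ln(err_6/err_5) / ln(err_5/err_4) = ln(1.517e-6/5.327e-3)/ln(5.327e-3/1.385e-1) = ln(0.000284776)/ln(0.0384621) ≈ 2.5057.
Then err_7 ≈ err_6·(err_6/err_5)^p = 1.517e-6·(0.000284776)^2.5057 = 1.517e-6·1.30632e-09 ≈ 1.982e-15.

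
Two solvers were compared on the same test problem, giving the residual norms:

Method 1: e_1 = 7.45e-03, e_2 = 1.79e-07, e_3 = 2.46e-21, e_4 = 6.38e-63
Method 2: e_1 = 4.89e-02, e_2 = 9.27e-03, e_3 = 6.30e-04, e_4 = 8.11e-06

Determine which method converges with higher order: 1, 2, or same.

1

Method 1: p ≈ ln(6.38e-63/2.46e-21)/ln(2.46e-21/1.79e-07) ≈ 3.00.
Method 2: p ≈ ln(8.11e-06/6.30e-04)/ln(6.30e-04/9.27e-03) ≈ 1.62.
Method 1 has the higher order (≈3.0 vs ≈1.6).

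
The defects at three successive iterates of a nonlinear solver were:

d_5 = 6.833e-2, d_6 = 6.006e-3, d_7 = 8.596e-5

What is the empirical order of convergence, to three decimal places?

p ≈ ln(d_7/d_6) / ln(d_6/d_5)
  = ln(8.596e-5/6.006e-3) / ln(6.006e-3/6.833e-2)
  = ln(0.0143124) / ln(0.087897)
  = -4.246629 / -2.431590 ≈ 1.746441

1.746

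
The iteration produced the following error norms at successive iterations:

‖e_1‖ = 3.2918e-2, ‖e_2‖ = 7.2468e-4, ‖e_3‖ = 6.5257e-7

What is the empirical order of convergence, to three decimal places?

p ≈ ln(‖e_3‖/‖e_2‖) / ln(‖e_2‖/‖e_1‖)
  = ln(6.5257e-7/7.2468e-4) / ln(7.2468e-4/3.2918e-2)
  = ln(0.000900494) / ln(0.0220147)
  = -7.012567 / -3.816045 ≈ 1.837653

1.838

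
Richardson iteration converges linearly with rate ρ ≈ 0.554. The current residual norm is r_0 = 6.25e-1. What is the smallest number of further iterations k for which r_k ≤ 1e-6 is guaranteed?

23

After k steps, r_k ≈ 6.25e-1·0.554^k.
Need 0.554^k ≤ 1e-6/6.25e-1 = 1.6e-06.
k ≥ ln(1.6e-06)/ln(0.554) = -13.3455/-0.59059 = 22.597.
Smallest integer k = 23.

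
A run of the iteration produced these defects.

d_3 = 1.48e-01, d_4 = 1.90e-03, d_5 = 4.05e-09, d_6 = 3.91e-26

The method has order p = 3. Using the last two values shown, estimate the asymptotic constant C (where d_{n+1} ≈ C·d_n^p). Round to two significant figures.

0.59

C ≈ d_6 / d_5^3
  = 3.91e-26 / (4.05e-09)^3
  = 3.91e-26 / 6.64301e-26 ≈ 0.58859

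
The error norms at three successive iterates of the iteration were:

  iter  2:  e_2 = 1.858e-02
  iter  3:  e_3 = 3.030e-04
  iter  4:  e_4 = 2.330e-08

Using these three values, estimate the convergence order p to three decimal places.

2.301

p ≈ ln(e_4/e_3) / ln(e_3/e_2)
  = ln(2.330e-08/3.030e-04) / ln(3.030e-04/1.858e-02)
  = ln(7.68977e-05) / ln(0.0163079)
  = -9.473035 / -4.116106 ≈ 2.301456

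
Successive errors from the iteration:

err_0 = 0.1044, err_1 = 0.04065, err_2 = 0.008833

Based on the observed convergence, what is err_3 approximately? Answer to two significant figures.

7.5e-4

First estimate the order: p ≈ ln(err_2/err_1) / ln(err_1/err_0) = ln(0.008833/0.04065)/ln(0.04065/0.1044) = ln(0.217294)/ln(0.389368) ≈ 1.6184.
Then err_3 ≈ err_2·(err_2/err_1)^p = 0.008833·(0.217294)^1.6184 = 0.008833·0.0845431 ≈ 0.0007468.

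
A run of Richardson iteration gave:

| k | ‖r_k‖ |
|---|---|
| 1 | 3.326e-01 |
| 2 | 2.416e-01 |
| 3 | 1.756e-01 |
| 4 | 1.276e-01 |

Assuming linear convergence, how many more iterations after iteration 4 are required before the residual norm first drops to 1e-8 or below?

Rate ρ ≈ ‖r_4‖/‖r_3‖ = 1.276e-01/1.756e-01 = 0.7267.
After j more steps, ‖r_{4+j}‖ ≈ 1.276e-01·ρ^j; need ρ^j ≤ 1e-8/1.276e-01 = 7.83699e-08.
j ≥ ln(7.83699e-08)/ln(0.7267) = -16.3618/-0.31924 = 51.252.
So 52 more iterations are needed.

52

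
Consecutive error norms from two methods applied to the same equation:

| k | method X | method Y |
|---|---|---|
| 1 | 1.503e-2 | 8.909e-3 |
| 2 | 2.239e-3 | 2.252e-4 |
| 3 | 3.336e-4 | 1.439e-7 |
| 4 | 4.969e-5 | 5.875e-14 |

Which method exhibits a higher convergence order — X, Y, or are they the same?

Y

Method X: p ≈ ln(4.969e-5/3.336e-4)/ln(3.336e-4/2.239e-3) ≈ 1.00.
Method Y: p ≈ ln(5.875e-14/1.439e-7)/ln(1.439e-7/2.252e-4) ≈ 2.00.
Method Y has the higher order (≈2.0 vs ≈1.0).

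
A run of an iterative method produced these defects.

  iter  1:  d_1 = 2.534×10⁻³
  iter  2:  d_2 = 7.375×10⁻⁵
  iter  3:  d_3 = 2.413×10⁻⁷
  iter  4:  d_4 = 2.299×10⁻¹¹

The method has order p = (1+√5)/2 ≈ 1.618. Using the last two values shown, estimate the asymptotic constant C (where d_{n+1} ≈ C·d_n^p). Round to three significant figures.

1.17

C ≈ d_4 / d_3^1.618
  = 2.299×10⁻¹¹ / (2.413×10⁻⁷)^1.618
  = 2.299×10⁻¹¹ / 1.96326e-11 ≈ 1.171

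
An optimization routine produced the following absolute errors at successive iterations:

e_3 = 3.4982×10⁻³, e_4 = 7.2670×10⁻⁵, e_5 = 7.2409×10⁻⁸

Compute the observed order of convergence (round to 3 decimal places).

p ≈ ln(e_5/e_4) / ln(e_4/e_3)
  = ln(7.2409×10⁻⁸/7.2670×10⁻⁵) / ln(7.2670×10⁻⁵/3.4982×10⁻³)
  = ln(0.000996408) / ln(0.0207735)
  = -6.911354 / -3.874077 ≈ 1.784000

1.784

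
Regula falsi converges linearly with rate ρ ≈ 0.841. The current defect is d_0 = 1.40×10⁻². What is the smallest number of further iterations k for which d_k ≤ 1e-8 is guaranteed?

82

After k steps, d_k ≈ 1.40×10⁻²·0.841^k.
Need 0.841^k ≤ 1e-8/1.40×10⁻² = 7.14286e-07.
k ≥ ln(7.14286e-07)/ln(0.841) = -14.1520/-0.17316 = 81.728.
Smallest integer k = 82.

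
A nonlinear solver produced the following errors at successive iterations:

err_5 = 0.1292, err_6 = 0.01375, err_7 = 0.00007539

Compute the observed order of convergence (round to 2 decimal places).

p ≈ ln(err_7/err_6) / ln(err_6/err_5)
  = ln(0.00007539/0.01375) / ln(0.01375/0.1292)
  = ln(0.00548291) / ln(0.106424)
  = -5.20612 / -2.24032 ≈ 2.32383

2.32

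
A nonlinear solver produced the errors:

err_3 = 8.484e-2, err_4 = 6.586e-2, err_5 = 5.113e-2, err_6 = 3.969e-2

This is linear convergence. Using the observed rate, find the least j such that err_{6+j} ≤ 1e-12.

Rate ρ ≈ err_6/err_5 = 3.969e-2/5.113e-2 = 0.7763.
After j more steps, err_{6+j} ≈ 3.969e-2·ρ^j; need ρ^j ≤ 1e-12/3.969e-2 = 2.51953e-11.
j ≥ ln(2.51953e-11)/ln(0.7763) = -24.4044/-0.25322 = 96.376.
So 97 more iterations are needed.

97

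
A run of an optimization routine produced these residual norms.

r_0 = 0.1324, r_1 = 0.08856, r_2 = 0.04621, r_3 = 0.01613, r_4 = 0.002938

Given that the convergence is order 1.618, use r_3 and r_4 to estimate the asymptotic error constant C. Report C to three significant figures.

C ≈ r_4 / r_3^1.618
  = 0.002938 / (0.01613)^1.618
  = 0.002938 / 0.00125879 ≈ 2.334

2.33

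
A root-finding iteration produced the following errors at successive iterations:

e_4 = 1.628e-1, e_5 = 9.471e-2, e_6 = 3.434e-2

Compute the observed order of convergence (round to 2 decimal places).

1.87

p ≈ ln(e_6/e_5) / ln(e_5/e_4)
  = ln(3.434e-2/9.471e-2) / ln(9.471e-2/1.628e-1)
  = ln(0.362581) / ln(0.581757)
  = -1.01451 / -0.54170 ≈ 1.87283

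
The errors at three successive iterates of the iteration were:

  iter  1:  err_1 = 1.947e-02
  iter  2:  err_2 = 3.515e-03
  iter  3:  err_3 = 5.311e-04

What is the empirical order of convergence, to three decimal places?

p ≈ ln(err_3/err_2) / ln(err_2/err_1)
  = ln(5.311e-04/3.515e-03) / ln(3.515e-03/1.947e-02)
  = ln(0.151095) / ln(0.180534)
  = -1.889847 / -1.711836 ≈ 1.103988

1.104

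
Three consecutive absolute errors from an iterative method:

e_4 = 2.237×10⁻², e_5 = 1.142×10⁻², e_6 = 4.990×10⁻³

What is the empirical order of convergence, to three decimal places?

p ≈ ln(e_6/e_5) / ln(e_5/e_4)
  = ln(4.990×10⁻³/1.142×10⁻²) / ln(1.142×10⁻²/2.237×10⁻²)
  = ln(0.436953) / ln(0.510505)
  = -0.827930 / -0.672355 ≈ 1.231388

1.231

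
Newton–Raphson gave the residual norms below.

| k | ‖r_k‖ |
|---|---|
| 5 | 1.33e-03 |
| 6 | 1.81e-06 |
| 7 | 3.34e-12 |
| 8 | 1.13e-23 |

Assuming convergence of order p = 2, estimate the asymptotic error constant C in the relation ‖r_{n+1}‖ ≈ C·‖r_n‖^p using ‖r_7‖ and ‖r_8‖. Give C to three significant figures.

1.01

C ≈ ‖r_8‖ / ‖r_7‖^2
  = 1.13e-23 / (3.34e-12)^2
  = 1.13e-23 / 1.11556e-23 ≈ 1.0129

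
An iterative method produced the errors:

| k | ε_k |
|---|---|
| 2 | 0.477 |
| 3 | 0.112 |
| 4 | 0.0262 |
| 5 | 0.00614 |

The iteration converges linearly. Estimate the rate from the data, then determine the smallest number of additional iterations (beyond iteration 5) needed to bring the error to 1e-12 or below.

Rate ρ ≈ ε_5/ε_4 = 0.00614/0.0262 = 0.2344.
After j more steps, ε_{5+j} ≈ 0.00614·ρ^j; need ρ^j ≤ 1e-12/0.00614 = 1.62866e-10.
j ≥ ln(1.62866e-10)/ln(0.2344) = -22.5381/-1.45073 = 15.536.
So 16 more iterations are needed.

16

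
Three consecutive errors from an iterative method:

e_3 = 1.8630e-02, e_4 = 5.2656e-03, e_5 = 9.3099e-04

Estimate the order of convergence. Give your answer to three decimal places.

p ≈ ln(e_5/e_4) / ln(e_4/e_3)
  = ln(9.3099e-04/5.2656e-03) / ln(5.2656e-03/1.8630e-02)
  = ln(0.176806) / ln(0.282641)
  = -1.732702 / -1.263578 ≈ 1.371266

1.371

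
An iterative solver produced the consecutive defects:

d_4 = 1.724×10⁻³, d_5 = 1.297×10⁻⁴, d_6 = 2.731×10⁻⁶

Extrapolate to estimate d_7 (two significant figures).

First estimate the order: p ≈ ln(d_6/d_5) / ln(d_5/d_4) = ln(2.731×10⁻⁶/1.297×10⁻⁴)/ln(1.297×10⁻⁴/1.724×10⁻³) = ln(0.0210563)/ln(0.075232) ≈ 1.4922.
Then d_7 ≈ d_6·(d_6/d_5)^p = 2.731×10⁻⁶·(0.0210563)^1.4922 = 2.731×10⁻⁶·0.00314884 ≈ 8.599e-09.

8.6e-9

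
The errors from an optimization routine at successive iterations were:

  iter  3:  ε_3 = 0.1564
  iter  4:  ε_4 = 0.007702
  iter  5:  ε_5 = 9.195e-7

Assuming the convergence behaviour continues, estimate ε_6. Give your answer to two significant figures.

First estimate the order: p ≈ ln(ε_5/ε_4) / ln(ε_4/ε_3) = ln(9.195e-7/0.007702)/ln(0.007702/0.1564) = ln(0.000119385)/ln(0.0492455) ≈ 3.0001.
Then ε_6 ≈ ε_5·(ε_5/ε_4)^p = 9.195e-7·(0.000119385)^3.0001 = 9.195e-7·1.70003e-12 ≈ 1.563e-18.

1.6e-18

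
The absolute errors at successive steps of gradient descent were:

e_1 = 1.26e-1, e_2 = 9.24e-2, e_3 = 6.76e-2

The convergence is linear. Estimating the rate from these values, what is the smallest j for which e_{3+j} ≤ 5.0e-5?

24

Rate ρ ≈ e_3/e_2 = 6.76e-2/9.24e-2 = 0.7316.
After j more steps, e_{3+j} ≈ 6.76e-2·ρ^j; need ρ^j ≤ 5.0e-5/6.76e-2 = 0.000739645.
j ≥ ln(0.000739645)/ln(0.7316) = -7.2093/-0.31252 = 23.068.
So 24 more iterations are needed.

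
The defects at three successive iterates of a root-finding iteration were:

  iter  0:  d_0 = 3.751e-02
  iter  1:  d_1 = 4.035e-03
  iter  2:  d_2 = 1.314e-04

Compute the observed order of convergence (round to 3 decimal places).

p ≈ ln(d_2/d_1) / ln(d_1/d_0)
  = ln(1.314e-04/4.035e-03) / ln(4.035e-03/3.751e-02)
  = ln(0.0325651) / ln(0.107571)
  = -3.424514 / -2.229604 ≈ 1.535929

1.536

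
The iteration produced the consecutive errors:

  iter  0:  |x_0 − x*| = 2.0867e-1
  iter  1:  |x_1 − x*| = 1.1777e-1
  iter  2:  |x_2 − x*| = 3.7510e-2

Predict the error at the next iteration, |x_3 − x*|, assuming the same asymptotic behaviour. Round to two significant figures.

3.8e-3

First estimate the order: p ≈ ln(|x_2 − x*|/|x_1 − x*|) / ln(|x_1 − x*|/|x_0 − x*|) = ln(3.7510e-2/1.1777e-1)/ln(1.1777e-1/2.0867e-1) = ln(0.318502)/ln(0.564384) ≈ 2.0001.
Then |x_3 − x*| ≈ |x_2 − x*|·(|x_2 − x*|/|x_1 − x*|)^p = 3.7510e-2·(0.318502)^2.0001 = 3.7510e-2·0.101432 ≈ 0.003805.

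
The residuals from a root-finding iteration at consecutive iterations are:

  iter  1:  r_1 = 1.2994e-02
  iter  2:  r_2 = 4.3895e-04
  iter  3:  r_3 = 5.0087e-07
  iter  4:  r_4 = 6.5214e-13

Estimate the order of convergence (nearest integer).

2

Consecutive ratios: r_4/r_3 = 6.5214e-13/5.0087e-07 = 1.30201e-06, r_3/r_2 = 5.0087e-07/4.3895e-04 = 0.00114106.
p ≈ ln(1.30201e-06)/ln(0.00114106) = -13.5516/-6.7758 ≈ 2.00.
So the convergence is quadratic (order 2).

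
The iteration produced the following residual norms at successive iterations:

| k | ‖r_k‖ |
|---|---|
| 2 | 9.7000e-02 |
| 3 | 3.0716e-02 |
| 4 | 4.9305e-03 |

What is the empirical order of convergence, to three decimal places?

p ≈ ln(‖r_4‖/‖r_3‖) / ln(‖r_3‖/‖r_2‖)
  = ln(4.9305e-03/3.0716e-02) / ln(3.0716e-02/9.7000e-02)
  = ln(0.160519) / ln(0.31666)
  = -1.829343 / -1.149927 ≈ 1.590834

1.591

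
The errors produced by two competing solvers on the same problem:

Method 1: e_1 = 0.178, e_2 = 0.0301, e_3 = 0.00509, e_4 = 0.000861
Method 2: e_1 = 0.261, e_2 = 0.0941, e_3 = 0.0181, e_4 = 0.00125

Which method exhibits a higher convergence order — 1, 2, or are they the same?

Method 1: p ≈ ln(0.000861/0.00509)/ln(0.00509/0.0301) ≈ 1.00.
Method 2: p ≈ ln(0.00125/0.0181)/ln(0.0181/0.0941) ≈ 1.62.
Method 2 has the higher order (≈1.6 vs ≈1.0).

2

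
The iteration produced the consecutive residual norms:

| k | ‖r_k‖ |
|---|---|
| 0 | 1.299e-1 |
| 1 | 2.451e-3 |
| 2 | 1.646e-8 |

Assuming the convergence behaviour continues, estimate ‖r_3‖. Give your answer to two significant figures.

First estimate the order: p ≈ ln(‖r_2‖/‖r_1‖) / ln(‖r_1‖/‖r_0‖) = ln(1.646e-8/2.451e-3)/ln(2.451e-3/1.299e-1) = ln(6.71563e-06)/ln(0.0188684) ≈ 3.0001.
Then ‖r_3‖ ≈ ‖r_2‖·(‖r_2‖/‖r_1‖)^p = 1.646e-8·(6.71563e-06)^3.0001 = 1.646e-8·3.02512e-16 ≈ 4.979e-24.

5.0e-24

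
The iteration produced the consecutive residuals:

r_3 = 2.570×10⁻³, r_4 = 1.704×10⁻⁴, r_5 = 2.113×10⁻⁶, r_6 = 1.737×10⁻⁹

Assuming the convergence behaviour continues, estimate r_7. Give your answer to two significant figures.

1.8e-14

First estimate the order: p ≈ ln(r_6/r_5) / ln(r_5/r_4) = ln(1.737×10⁻⁹/2.113×10⁻⁶)/ln(2.113×10⁻⁶/1.704×10⁻⁴) = ln(0.000822054)/ln(0.0124002) ≈ 1.6181.
Then r_7 ≈ r_6·(r_6/r_5)^p = 1.737×10⁻⁹·(0.000822054)^1.6181 = 1.737×10⁻⁹·1.01859e-05 ≈ 1.769e-14.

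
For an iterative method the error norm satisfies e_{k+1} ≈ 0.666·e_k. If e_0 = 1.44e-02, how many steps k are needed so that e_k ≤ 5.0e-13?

60

After k steps, e_k ≈ 1.44e-02·0.666^k.
Need 0.666^k ≤ 5.0e-13/1.44e-02 = 3.47222e-11.
k ≥ ln(3.47222e-11)/ln(0.666) = -24.0836/-0.40647 = 59.251.
Smallest integer k = 60.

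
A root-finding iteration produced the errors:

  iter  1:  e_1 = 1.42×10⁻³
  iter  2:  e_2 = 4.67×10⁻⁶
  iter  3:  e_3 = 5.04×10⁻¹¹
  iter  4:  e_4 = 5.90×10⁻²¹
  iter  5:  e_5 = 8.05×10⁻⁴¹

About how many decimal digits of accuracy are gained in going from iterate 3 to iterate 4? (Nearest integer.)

Digits gained ≈ log₁₀(e_3/e_4) = log₁₀(5.04×10⁻¹¹/5.90×10⁻²¹) = log₁₀(8.54237e+09) ≈ 9.932.

10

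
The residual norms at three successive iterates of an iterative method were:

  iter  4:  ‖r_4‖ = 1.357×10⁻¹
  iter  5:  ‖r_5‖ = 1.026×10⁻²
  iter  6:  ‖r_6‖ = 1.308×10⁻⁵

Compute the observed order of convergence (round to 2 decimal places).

2.58

p ≈ ln(‖r_6‖/‖r_5‖) / ln(‖r_5‖/‖r_4‖)
  = ln(1.308×10⁻⁵/1.026×10⁻²) / ln(1.026×10⁻²/1.357×10⁻¹)
  = ln(0.00127485) / ln(0.075608)
  = -6.66493 / -2.58219 ≈ 2.58112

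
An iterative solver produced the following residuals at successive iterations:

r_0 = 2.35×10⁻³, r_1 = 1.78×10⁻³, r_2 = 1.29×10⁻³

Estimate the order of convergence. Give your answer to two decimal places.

1.16

p ≈ ln(r_2/r_1) / ln(r_1/r_0)
  = ln(1.29×10⁻³/1.78×10⁻³) / ln(1.78×10⁻³/2.35×10⁻³)
  = ln(0.724719) / ln(0.757447)
  = -0.32197 / -0.27780 ≈ 1.15900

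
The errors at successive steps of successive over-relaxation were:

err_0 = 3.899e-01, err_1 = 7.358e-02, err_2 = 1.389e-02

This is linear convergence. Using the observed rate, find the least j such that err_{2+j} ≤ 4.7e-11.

Rate ρ ≈ err_2/err_1 = 1.389e-02/7.358e-02 = 0.1888.
After j more steps, err_{2+j} ≈ 1.389e-02·ρ^j; need ρ^j ≤ 4.7e-11/1.389e-02 = 3.38373e-09.
j ≥ ln(3.38373e-09)/ln(0.1888) = -19.5043/-1.66707 = 11.700.
So 12 more iterations are needed.

12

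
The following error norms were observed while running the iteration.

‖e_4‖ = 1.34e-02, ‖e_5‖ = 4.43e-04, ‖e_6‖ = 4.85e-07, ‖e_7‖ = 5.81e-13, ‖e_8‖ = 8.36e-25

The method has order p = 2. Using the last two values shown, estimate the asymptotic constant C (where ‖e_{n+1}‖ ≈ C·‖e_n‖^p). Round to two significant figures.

2.5

C ≈ ‖e_8‖ / ‖e_7‖^2
  = 8.36e-25 / (5.81e-13)^2
  = 8.36e-25 / 3.37561e-25 ≈ 2.4766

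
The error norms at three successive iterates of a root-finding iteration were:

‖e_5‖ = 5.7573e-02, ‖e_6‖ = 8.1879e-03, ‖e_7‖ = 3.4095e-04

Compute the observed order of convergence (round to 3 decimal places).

p ≈ ln(‖e_7‖/‖e_6‖) / ln(‖e_6‖/‖e_5‖)
  = ln(3.4095e-04/8.1879e-03) / ln(8.1879e-03/5.7573e-02)
  = ln(0.0416407) / ln(0.142218)
  = -3.178677 / -1.950394 ≈ 1.629761

1.630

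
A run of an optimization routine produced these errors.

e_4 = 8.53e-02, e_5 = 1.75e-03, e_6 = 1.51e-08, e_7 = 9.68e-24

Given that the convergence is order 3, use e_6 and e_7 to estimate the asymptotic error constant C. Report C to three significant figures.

C ≈ e_7 / e_6^3
  = 9.68e-24 / (1.51e-08)^3
  = 9.68e-24 / 3.44295e-24 ≈ 2.8115

2.81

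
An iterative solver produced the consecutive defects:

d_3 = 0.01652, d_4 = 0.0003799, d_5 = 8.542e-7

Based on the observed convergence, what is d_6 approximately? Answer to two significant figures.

4.5e-11

First estimate the order: p ≈ ln(d_5/d_4) / ln(d_4/d_3) = ln(8.542e-7/0.0003799)/ln(0.0003799/0.01652) = ln(0.00224849)/ln(0.0229964) ≈ 1.6163.
Then d_6 ≈ d_5·(d_5/d_4)^p = 8.542e-7·(0.00224849)^1.6163 = 8.542e-7·5.2464e-05 ≈ 4.481e-11.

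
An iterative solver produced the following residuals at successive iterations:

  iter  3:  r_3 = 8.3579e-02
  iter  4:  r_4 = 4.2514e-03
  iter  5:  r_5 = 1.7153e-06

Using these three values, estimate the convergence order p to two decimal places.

2.62

p ≈ ln(r_5/r_4) / ln(r_4/r_3)
  = ln(1.7153e-06/4.2514e-03) / ln(4.2514e-03/8.3579e-02)
  = ln(0.000403467) / ln(0.0508668)
  = -7.81542 / -2.97854 ≈ 2.62391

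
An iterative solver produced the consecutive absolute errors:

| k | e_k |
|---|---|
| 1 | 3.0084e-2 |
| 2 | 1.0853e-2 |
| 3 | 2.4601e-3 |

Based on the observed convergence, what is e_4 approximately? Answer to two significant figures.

2.8e-4

First estimate the order: p ≈ ln(e_3/e_2) / ln(e_2/e_1) = ln(2.4601e-3/1.0853e-2)/ln(1.0853e-2/3.0084e-2) = ln(0.226675)/ln(0.360757) ≈ 1.4558.
Then e_4 ≈ e_3·(e_3/e_2)^p = 2.4601e-3·(0.226675)^1.4558 = 2.4601e-3·0.115238 ≈ 0.0002835.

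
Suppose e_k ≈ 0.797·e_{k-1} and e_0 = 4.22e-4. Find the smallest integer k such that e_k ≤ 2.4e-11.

After k steps, e_k ≈ 4.22e-4·0.797^k.
Need 0.797^k ≤ 2.4e-11/4.22e-4 = 5.6872e-08.
k ≥ ln(5.6872e-08)/ln(0.797) = -16.6825/-0.22690 = 73.524.
Smallest integer k = 74.

74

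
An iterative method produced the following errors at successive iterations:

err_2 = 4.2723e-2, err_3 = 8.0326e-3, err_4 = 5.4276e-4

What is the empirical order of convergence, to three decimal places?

p ≈ ln(err_4/err_3) / ln(err_3/err_2)
  = ln(5.4276e-4/8.0326e-3) / ln(8.0326e-3/4.2723e-2)
  = ln(0.0675697) / ln(0.188016)
  = -2.694596 / -1.671228 ≈ 1.612345

1.612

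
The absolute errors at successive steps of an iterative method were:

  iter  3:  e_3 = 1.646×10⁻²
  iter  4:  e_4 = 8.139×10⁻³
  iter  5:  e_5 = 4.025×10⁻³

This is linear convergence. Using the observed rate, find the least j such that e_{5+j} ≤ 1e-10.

Rate ρ ≈ e_5/e_4 = 4.025×10⁻³/8.139×10⁻³ = 0.4945.
After j more steps, e_{5+j} ≈ 4.025×10⁻³·ρ^j; need ρ^j ≤ 1e-10/4.025×10⁻³ = 2.48447e-08.
j ≥ ln(2.48447e-08)/ln(0.4945) = -17.5106/-0.70421 = 24.866.
So 25 more iterations are needed.

25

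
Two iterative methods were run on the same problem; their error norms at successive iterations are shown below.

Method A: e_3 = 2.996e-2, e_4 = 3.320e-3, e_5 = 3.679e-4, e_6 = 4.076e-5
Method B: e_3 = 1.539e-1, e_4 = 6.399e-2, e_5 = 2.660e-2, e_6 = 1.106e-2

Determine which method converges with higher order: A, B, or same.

Method A: p ≈ ln(4.076e-5/3.679e-4)/ln(3.679e-4/3.320e-3) ≈ 1.00.
Method B: p ≈ ln(1.106e-2/2.660e-2)/ln(2.660e-2/6.399e-2) ≈ 1.00.
Both orders ≈ 1.0 — effectively the same.

same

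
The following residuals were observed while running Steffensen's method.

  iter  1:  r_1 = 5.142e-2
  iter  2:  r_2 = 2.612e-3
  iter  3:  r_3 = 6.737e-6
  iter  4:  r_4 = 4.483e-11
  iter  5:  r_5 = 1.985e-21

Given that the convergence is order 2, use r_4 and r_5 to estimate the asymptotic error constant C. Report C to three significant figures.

0.988

C ≈ r_5 / r_4^2
  = 1.985e-21 / (4.483e-11)^2
  = 1.985e-21 / 2.00973e-21 ≈ 0.9877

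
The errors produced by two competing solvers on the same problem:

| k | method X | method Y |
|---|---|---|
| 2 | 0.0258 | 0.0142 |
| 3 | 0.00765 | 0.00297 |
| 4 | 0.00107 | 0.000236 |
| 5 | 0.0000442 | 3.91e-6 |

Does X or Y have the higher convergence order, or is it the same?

same

Method X: p ≈ ln(0.0000442/0.00107)/ln(0.00107/0.00765) ≈ 1.62.
Method Y: p ≈ ln(3.91e-6/0.000236)/ln(0.000236/0.00297) ≈ 1.62.
Both orders ≈ 1.6 — effectively the same.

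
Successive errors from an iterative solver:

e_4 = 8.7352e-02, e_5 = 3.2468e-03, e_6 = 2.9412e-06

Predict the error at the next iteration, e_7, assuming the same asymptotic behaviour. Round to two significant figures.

9.8e-13

First estimate the order: p ≈ ln(e_6/e_5) / ln(e_5/e_4) = ln(2.9412e-06/3.2468e-03)/ln(3.2468e-03/8.7352e-02) = ln(0.000905877)/ln(0.0371692) ≈ 2.1282.
Then e_7 ≈ e_6·(e_6/e_5)^p = 2.9412e-06·(0.000905877)^2.1282 = 2.9412e-06·3.34222e-07 ≈ 9.83e-13.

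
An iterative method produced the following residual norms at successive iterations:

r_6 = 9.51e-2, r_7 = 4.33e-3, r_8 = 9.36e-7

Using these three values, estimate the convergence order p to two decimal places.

p ≈ ln(r_8/r_7) / ln(r_7/r_6)
  = ln(9.36e-7/4.33e-3) / ln(4.33e-3/9.51e-2)
  = ln(0.000216166) / ln(0.045531)
  = -8.43946 / -3.08936 ≈ 2.73178

2.73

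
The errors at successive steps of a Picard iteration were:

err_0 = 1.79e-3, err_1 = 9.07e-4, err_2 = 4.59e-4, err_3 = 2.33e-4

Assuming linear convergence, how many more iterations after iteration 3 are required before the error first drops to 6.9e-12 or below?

26

Rate ρ ≈ err_3/err_2 = 2.33e-4/4.59e-4 = 0.5076.
After j more steps, err_{3+j} ≈ 2.33e-4·ρ^j; need ρ^j ≤ 6.9e-12/2.33e-4 = 2.96137e-08.
j ≥ ln(2.96137e-08)/ln(0.5076) = -17.3350/-0.67806 = 25.566.
So 26 more iterations are needed.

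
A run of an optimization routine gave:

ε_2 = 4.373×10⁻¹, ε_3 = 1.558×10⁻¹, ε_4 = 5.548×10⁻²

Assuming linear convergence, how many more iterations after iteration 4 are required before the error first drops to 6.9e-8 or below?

14

Rate ρ ≈ ε_4/ε_3 = 5.548×10⁻²/1.558×10⁻¹ = 0.3561.
After j more steps, ε_{4+j} ≈ 5.548×10⁻²·ρ^j; need ρ^j ≤ 6.9e-8/5.548×10⁻² = 1.24369e-06.
j ≥ ln(1.24369e-06)/ln(0.3561) = -13.5974/-1.03254 = 13.169.
So 14 more iterations are needed.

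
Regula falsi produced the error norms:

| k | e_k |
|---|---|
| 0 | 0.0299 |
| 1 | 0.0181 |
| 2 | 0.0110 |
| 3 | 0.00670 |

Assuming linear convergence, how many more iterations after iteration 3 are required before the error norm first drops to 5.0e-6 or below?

Rate ρ ≈ e_3/e_2 = 0.00670/0.0110 = 0.6091.
After j more steps, e_{3+j} ≈ 0.00670·ρ^j; need ρ^j ≤ 5.0e-6/0.00670 = 0.000746269.
j ≥ ln(0.000746269)/ln(0.6091) = -7.2004/-0.49577 = 14.524.
So 15 more iterations are needed.

15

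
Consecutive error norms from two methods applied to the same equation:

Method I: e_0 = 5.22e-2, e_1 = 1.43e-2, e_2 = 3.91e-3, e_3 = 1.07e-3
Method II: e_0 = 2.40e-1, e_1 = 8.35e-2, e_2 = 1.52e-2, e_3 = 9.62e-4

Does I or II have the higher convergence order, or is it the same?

II

Method I: p ≈ ln(1.07e-3/3.91e-3)/ln(3.91e-3/1.43e-2) ≈ 1.00.
Method II: p ≈ ln(9.62e-4/1.52e-2)/ln(1.52e-2/8.35e-2) ≈ 1.62.
Method II has the higher order (≈1.6 vs ≈1.0).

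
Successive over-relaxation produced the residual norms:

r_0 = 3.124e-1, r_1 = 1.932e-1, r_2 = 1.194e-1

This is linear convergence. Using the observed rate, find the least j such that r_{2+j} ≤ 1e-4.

Rate ρ ≈ r_2/r_1 = 1.194e-1/1.932e-1 = 0.6180.
After j more steps, r_{2+j} ≈ 1.194e-1·ρ^j; need ρ^j ≤ 1e-4/1.194e-1 = 0.000837521.
j ≥ ln(0.000837521)/ln(0.6180) = -7.0851/-0.48127 = 14.722.
So 15 more iterations are needed.

15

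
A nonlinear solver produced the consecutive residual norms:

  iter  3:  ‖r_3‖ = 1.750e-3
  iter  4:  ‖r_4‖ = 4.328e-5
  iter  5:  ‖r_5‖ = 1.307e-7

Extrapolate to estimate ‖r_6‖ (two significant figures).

1.5e-11

First estimate the order: p ≈ ln(‖r_5‖/‖r_4‖) / ln(‖r_4‖/‖r_3‖) = ln(1.307e-7/4.328e-5)/ln(4.328e-5/1.750e-3) = ln(0.00301987)/ln(0.0247314) ≈ 1.5684.
Then ‖r_6‖ ≈ ‖r_5‖·(‖r_5‖/‖r_4‖)^p = 1.307e-7·(0.00301987)^1.5684 = 1.307e-7·0.000111587 ≈ 1.458e-11.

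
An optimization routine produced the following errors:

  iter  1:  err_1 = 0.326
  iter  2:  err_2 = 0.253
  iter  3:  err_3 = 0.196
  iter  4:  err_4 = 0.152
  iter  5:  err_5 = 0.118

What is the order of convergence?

Consecutive ratios: err_5/err_4 = 0.118/0.152 = 0.776316, err_4/err_3 = 0.152/0.196 = 0.77551.
p ≈ ln(0.776316)/ln(0.77551) = -0.2532/-0.2542 ≈ 1.00.
So the convergence is linear (order 1).

1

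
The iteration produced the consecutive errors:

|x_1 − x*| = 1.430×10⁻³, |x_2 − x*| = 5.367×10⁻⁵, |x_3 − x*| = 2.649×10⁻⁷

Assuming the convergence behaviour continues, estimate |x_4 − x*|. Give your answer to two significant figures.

4.9e-11

First estimate the order: p ≈ ln(|x_3 − x*|/|x_2 − x*|) / ln(|x_2 − x*|/|x_1 − x*|) = ln(2.649×10⁻⁷/5.367×10⁻⁵)/ln(5.367×10⁻⁵/1.430×10⁻³) = ln(0.00493572)/ln(0.0375315) ≈ 1.6180.
Then |x_4 − x*| ≈ |x_3 − x*|·(|x_3 − x*|/|x_2 − x*|)^p = 2.649×10⁻⁷·(0.00493572)^1.6180 = 2.649×10⁻⁷·0.000185285 ≈ 4.908e-11.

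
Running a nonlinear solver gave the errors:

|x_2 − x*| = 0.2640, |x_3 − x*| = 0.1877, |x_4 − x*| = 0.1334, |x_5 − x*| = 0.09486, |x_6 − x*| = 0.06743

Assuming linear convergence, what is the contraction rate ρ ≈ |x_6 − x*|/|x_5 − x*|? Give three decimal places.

ρ ≈ |x_6 − x*|/|x_5 − x*| = 0.06743/0.09486 = 0.71084

0.711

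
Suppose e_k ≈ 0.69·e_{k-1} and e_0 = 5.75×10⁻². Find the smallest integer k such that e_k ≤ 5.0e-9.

After k steps, e_k ≈ 5.75×10⁻²·0.69^k.
Need 0.69^k ≤ 5.0e-9/5.75×10⁻² = 8.69565e-08.
k ≥ ln(8.69565e-08)/ln(0.69) = -16.2579/-0.37106 = 43.815.
Smallest integer k = 44.

44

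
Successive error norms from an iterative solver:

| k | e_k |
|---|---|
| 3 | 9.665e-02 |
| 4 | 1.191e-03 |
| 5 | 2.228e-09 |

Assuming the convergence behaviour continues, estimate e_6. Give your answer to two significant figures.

First estimate the order: p ≈ ln(e_5/e_4) / ln(e_4/e_3) = ln(2.228e-09/1.191e-03)/ln(1.191e-03/9.665e-02) = ln(1.8707e-06)/ln(0.0123228) ≈ 3.0001.
Then e_6 ≈ e_5·(e_5/e_4)^p = 2.228e-09·(1.8707e-06)^3.0001 = 2.228e-09·6.53792e-18 ≈ 1.457e-26.

1.5e-26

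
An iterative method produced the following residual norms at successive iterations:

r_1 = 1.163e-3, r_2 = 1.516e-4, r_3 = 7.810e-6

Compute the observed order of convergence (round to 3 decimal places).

p ≈ ln(r_3/r_2) / ln(r_2/r_1)
  = ln(7.810e-6/1.516e-4) / ln(1.516e-4/1.163e-3)
  = ln(0.0515172) / ln(0.130353)
  = -2.965840 / -2.037509 ≈ 1.455621

1.456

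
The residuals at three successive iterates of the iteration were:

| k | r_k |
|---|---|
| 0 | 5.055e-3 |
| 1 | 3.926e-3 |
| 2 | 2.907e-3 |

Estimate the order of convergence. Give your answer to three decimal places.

1.189

p ≈ ln(r_2/r_1) / ln(r_1/r_0)
  = ln(2.907e-3/3.926e-3) / ln(3.926e-3/5.055e-3)
  = ln(0.740448) / ln(0.776657)
  = -0.300500 / -0.252756 ≈ 1.188894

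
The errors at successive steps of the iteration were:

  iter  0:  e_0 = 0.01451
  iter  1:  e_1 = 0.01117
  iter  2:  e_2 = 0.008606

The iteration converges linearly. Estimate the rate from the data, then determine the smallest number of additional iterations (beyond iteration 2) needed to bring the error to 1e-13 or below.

Rate ρ ≈ e_2/e_1 = 0.008606/0.01117 = 0.7705.
After j more steps, e_{2+j} ≈ 0.008606·ρ^j; need ρ^j ≤ 1e-13/0.008606 = 1.16198e-11.
j ≥ ln(1.16198e-11)/ln(0.7705) = -25.1783/-0.26072 = 96.572.
So 97 more iterations are needed.

97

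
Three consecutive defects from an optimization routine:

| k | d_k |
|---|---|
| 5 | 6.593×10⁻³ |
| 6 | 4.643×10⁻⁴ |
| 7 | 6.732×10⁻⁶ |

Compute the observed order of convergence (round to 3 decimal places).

1.596

p ≈ ln(d_7/d_6) / ln(d_6/d_5)
  = ln(6.732×10⁻⁶/4.643×10⁻⁴) / ln(4.643×10⁻⁴/6.593×10⁻³)
  = ln(0.0144992) / ln(0.0704232)
  = -4.233662 / -2.653233 ≈ 1.595662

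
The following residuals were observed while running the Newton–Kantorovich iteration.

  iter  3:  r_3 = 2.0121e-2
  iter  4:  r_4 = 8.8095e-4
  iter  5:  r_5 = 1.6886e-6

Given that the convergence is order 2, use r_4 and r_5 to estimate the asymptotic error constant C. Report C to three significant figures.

C ≈ r_5 / r_4^2
  = 1.6886e-6 / (8.8095e-4)^2
  = 1.6886e-6 / 7.76073e-07 ≈ 2.1758

2.18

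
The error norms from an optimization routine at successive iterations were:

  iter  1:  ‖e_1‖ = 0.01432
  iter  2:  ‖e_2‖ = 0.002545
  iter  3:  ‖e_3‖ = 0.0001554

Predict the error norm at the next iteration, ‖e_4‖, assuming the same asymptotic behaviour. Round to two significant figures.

First estimate the order: p ≈ ln(‖e_3‖/‖e_2‖) / ln(‖e_2‖/‖e_1‖) = ln(0.0001554/0.002545)/ln(0.002545/0.01432) = ln(0.0610609)/ln(0.177723) ≈ 1.6184.
Then ‖e_4‖ ≈ ‖e_3‖·(‖e_3‖/‖e_2‖)^p = 0.0001554·(0.0610609)^1.6184 = 0.0001554·0.0108363 ≈ 1.684e-06.

1.7e-6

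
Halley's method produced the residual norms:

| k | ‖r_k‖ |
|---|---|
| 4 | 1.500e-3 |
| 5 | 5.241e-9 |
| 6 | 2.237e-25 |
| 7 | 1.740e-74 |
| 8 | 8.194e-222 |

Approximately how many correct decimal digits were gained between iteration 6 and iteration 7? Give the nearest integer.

49

Digits gained ≈ log₁₀(‖r_6‖/‖r_7‖) = log₁₀(2.237e-25/1.740e-74) = log₁₀(1.28563e+49) ≈ 49.109.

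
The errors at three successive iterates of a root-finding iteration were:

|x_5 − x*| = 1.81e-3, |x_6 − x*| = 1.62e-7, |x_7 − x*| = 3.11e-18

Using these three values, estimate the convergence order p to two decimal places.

p ≈ ln(|x_7 − x*|/|x_6 − x*|) / ln(|x_6 − x*|/|x_5 − x*|)
  = ln(3.11e-18/1.62e-7) / ln(1.62e-7/1.81e-3)
  = ln(1.91975e-11) / ln(8.95028e-05)
  = -24.67624 / -9.32124 ≈ 2.64731

2.65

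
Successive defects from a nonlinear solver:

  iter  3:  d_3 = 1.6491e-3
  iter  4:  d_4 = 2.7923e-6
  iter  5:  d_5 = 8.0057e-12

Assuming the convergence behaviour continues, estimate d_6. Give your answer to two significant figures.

6.6e-23

First estimate the order: p ≈ ln(d_5/d_4) / ln(d_4/d_3) = ln(8.0057e-12/2.7923e-6)/ln(2.7923e-6/1.6491e-3) = ln(2.86706e-06)/ln(0.00169323) ≈ 2.0000.
Then d_6 ≈ d_5·(d_5/d_4)^p = 8.0057e-12·(2.86706e-06)^2.0000 = 8.0057e-12·8.22003e-12 ≈ 6.581e-23.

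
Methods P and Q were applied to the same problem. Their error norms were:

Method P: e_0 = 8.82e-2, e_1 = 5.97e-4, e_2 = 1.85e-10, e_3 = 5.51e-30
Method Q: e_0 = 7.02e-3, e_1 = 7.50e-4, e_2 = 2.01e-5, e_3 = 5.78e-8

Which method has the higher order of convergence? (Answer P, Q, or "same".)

P

Method P: p ≈ ln(5.51e-30/1.85e-10)/ln(1.85e-10/5.97e-4) ≈ 3.00.
Method Q: p ≈ ln(5.78e-8/2.01e-5)/ln(2.01e-5/7.50e-4) ≈ 1.62.
Method P has the higher order (≈3.0 vs ≈1.6).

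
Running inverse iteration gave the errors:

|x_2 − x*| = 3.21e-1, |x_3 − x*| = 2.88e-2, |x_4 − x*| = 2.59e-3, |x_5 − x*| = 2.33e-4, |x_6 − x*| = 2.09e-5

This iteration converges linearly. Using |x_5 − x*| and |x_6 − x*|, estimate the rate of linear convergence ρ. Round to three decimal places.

ρ ≈ |x_6 − x*|/|x_5 − x*| = 2.09e-5/2.33e-4 = 0.08970

0.090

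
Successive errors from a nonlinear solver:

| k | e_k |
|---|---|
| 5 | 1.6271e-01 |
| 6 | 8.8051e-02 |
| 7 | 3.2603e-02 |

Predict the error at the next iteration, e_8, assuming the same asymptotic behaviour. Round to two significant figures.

First estimate the order: p ≈ ln(e_7/e_6) / ln(e_6/e_5) = ln(3.2603e-02/8.8051e-02)/ln(8.8051e-02/1.6271e-01) = ln(0.370274)/ln(0.541153) ≈ 1.6180.
Then e_8 ≈ e_7·(e_7/e_6)^p = 3.2603e-02·(0.370274)^1.6180 = 3.2603e-02·0.200387 ≈ 0.006533.

6.5e-3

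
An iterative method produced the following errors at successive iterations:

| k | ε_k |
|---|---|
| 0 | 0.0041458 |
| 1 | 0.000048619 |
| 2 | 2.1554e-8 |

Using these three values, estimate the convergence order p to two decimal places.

1.74

p ≈ ln(ε_2/ε_1) / ln(ε_1/ε_0)
  = ln(2.1554e-8/0.000048619) / ln(0.000048619/0.0041458)
  = ln(0.000443325) / ln(0.0117273)
  = -7.72121 / -4.44584 ≈ 1.73673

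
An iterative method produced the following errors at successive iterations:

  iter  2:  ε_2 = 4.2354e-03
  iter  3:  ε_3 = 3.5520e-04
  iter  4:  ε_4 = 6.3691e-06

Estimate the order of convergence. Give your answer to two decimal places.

1.62

p ≈ ln(ε_4/ε_3) / ln(ε_3/ε_2)
  = ln(6.3691e-06/3.5520e-04) / ln(3.5520e-04/4.2354e-03)
  = ln(0.017931) / ln(0.0838646)
  = -4.02122 / -2.47855 ≈ 1.62241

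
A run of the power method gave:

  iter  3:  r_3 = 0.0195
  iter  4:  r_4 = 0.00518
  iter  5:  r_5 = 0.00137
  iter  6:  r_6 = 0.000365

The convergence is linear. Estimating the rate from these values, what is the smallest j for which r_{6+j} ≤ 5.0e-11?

12

Rate ρ ≈ r_6/r_5 = 0.000365/0.00137 = 0.2664.
After j more steps, r_{6+j} ≈ 0.000365·ρ^j; need ρ^j ≤ 5.0e-11/0.000365 = 1.36986e-07.
j ≥ ln(1.36986e-07)/ln(0.2664) = -15.8034/-1.32276 = 11.947.
So 12 more iterations are needed.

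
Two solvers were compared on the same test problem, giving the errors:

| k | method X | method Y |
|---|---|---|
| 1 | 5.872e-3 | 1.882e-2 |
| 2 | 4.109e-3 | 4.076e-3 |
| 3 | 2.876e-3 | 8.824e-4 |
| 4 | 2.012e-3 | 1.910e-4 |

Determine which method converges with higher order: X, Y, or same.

same

Method X: p ≈ ln(2.012e-3/2.876e-3)/ln(2.876e-3/4.109e-3) ≈ 1.00.
Method Y: p ≈ ln(1.910e-4/8.824e-4)/ln(8.824e-4/4.076e-3) ≈ 1.00.
Both orders ≈ 1.0 — effectively the same.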